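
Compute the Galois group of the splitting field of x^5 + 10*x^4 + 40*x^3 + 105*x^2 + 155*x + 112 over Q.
The polynomial f is an irreducible quintic over Q, so G = Gal(f/Q) is a transitive subgroup of S_5: one of C_5 (5T1, order 5), D_5 (5T2, order 10), F_20 (5T3, order 20), A_5 (5T4, order 60) or S_5 (5T5, order 120). The discriminant of f is 12189453125, which is not a perfect square, so G is not contained in A_5. The transitive groups of degree 5 not contained in A_5 are: F_20 (5T3, order 20), S_5 (5T5, order 120). By Dedekind's theorem, for a prime p not dividing disc(f) the degrees of the irreducible factors of f mod p form the cycle type of an element of G. Factoring f modulo the 18 such primes p <= 67 (skipping 5, which divides the discriminant), each new pattern first appears at: mod 2: f = (x)(x^4 + x + 1), pattern 4+1; mod 11: f = (x^5 + 10x^4 + 7x^3 + 6x^2 + x + 2), pattern 5; mod 19: f = (x + 6)(x^2 + 7)(x^2 + 4x + 9), pattern 2+2+1; mod 31: f = (x + 1)(x + 8)(x + 10)(x + 26)(x + 27), pattern 1+1+1+1+1. No other pattern occurs in this range, so the set of observed cycle types is {4+1, 5, 2+2+1, 1+1+1+1+1}. The candidates containing elements of all these cycle types are F_20 (5T3) of order 20, S_5 (5T5) of order 120; the others are excluded. The observed types are precisely the cycle types that occur in F_20 (5T3). Each of the other remaining candidates has further cycle types, and by the Chebotarev density theorem the matching factorization patterns would occur for a proportion of primes equal to their share of the group: S_5 (5T5) additionally contains elements of type 3+2, 3+1+1, 2+1+1+1 (50 of its 120 elements, about 42% of primes). None of the 18 primes tested shows any such pattern (for each of these groups the chance of that is below 10^-4), which rules them out. Hence G = F_20 (5T3), of order 20.

5T3: F_20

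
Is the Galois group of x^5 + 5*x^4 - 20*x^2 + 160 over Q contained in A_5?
The polynomial is irreducible of degree 5 over Q. Its discriminant is 1327104000000 = 1152000^2, a perfect square. A Galois group lies in the alternating group exactly when the discriminant is a square in Q, so the Galois group (D_5) is contained in A_5.

Yes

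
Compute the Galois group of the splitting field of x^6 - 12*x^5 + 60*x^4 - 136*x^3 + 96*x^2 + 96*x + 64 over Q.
C_3 x S_3

The polynomial f is an irreducible sextic over Q, so G = Gal(f/Q) is one of the 16 transitive subgroups 6T1, ..., 6T16 of S_6. The discriminant of f is -190210142896128, which is not a perfect square, so G is not contained in A_6. The transitive groups of degree 6 not contained in A_6 are: C_6 (6T1, order 6), S_3 (6T2, order 6), D_6 (6T3, order 12), C_3 x S_3 (6T5, order 18), A_4 x C_2 (6T6, order 24), S_4 (6T8, order 24), S_3 x S_3 (6T9, order 36), S_4 x C_2 (6T11, order 48), (S_3 x S_3) : C_2 (6T13, order 72), PGL(2,5) (6T14, order 120), S_6 (6T16, order 720). By Dedekind's theorem, for a prime p not dividing disc(f) the degrees of the irreducible factors of f mod p form the cycle type of an element of G. Factoring f modulo the 33 such primes p <= 149 (skipping 2, 3, which divide the discriminant), each new pattern first appears at: mod 5: f = (x^6 + 3x^5 + 4x^3 + x^2 + x + 4), pattern 6; mod 7: f = (x + 1)(x + 3)(x + 4)(x^3 + x^2 + 5x + 3), pattern 3+1+1+1; mod 17: f = (x^2 + 5x + 14)(x^2 + 6x + 12)(x^2 + 11x + 2), pattern 2+2+2; mod 19: f = (x^3 + 13x^2 + 12x + 1)(x^3 + 13x^2 + 12x + 7), pattern 3+3; mod 73: f = (x + 9)(x + 11)(x + 13)(x + 27)(x + 29)(x + 45), pattern 1+1+1+1+1+1. No other pattern occurs in this range, so the set of observed cycle types is {6, 3+1+1+1, 2+2+2, 3+3, 1+1+1+1+1+1}. The candidates containing elements of all these cycle types are C_3 x S_3 (6T5) of order 18, S_3 x S_3 (6T9) of order 36, (S_3 x S_3) : C_2 (6T13) of order 72, S_6 (6T16) of order 720; the others are excluded. The observed types are precisely the cycle types that occur in C_3 x S_3 (6T5). Each of the other remaining candidates has further cycle types, and by the Chebotarev density theorem the matching factorization patterns would occur for a proportion of primes equal to their share of the group: S_3 x S_3 (6T9) additionally contains elements of type 2+2+1+1 (9 of its 36 elements, about 25% of primes); (S_3 x S_3) : C_2 (6T13) additionally contains elements of type 4+2, 3+2+1, 2+2+1+1, 2+1+1+1+1 (45 of its 72 elements, about 62% of primes); S_6 (6T16) additionally contains elements of type 5+1, 4+2, 4+1+1, 3+2+1, 2+2+1+1, 2+1+1+1+1 (504 of its 720 elements, about 70% of primes). None of the 33 primes tested shows any such pattern (for each of these groups the chance of that is below 10^-4), which rules them out. Hence G = C_3 x S_3 (6T5), of order 18.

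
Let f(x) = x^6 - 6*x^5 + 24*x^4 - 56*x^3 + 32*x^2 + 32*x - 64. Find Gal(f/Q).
S_4 (also written S4-)

The polynomial f is an irreducible sextic over Q, so G = Gal(f/Q) is one of the 16 transitive subgroups 6T1, ..., 6T16 of S_6. The discriminant of f is 870211913777152, which is not a perfect square, so G is not contained in A_6. The transitive groups of degree 6 not contained in A_6 are: C_6 (6T1, order 6), S_3 (6T2, order 6), D_6 (6T3, order 12), C_3 x S_3 (6T5, order 18), A_4 x C_2 (6T6, order 24), S_4 (6T8, order 24), S_3 x S_3 (6T9, order 36), S_4 x C_2 (6T11, order 48), (S_3 x S_3) : C_2 (6T13, order 72), PGL(2,5) (6T14, order 120), S_6 (6T16, order 720). By Dedekind's theorem, for a prime p not dividing disc(f) the degrees of the irreducible factors of f mod p form the cycle type of an element of G. Factoring f modulo the 22 such primes p <= 89 (skipping 2, 37, which divide the discriminant), each new pattern first appears at: mod 3: f = (x^3 + x^2 + 2)(x^3 + 2x^2 + x + 1), pattern 3+3; mod 5: f = (x^2 + 2)(x^2 + x + 1)(x^2 + 3x + 3), pattern 2+2+2; mod 17: f = (x + 2)(x + 13)(x^4 + 13x^3 + 7x^2 + 11x + 8), pattern 4+1+1; mod 67: f = (x + 8)(x + 57)(x^2 + 65x + 26)(x^2 + 65x + 66), pattern 2+2+1+1. No other pattern occurs in this range, so the set of observed cycle types is {3+3, 2+2+2, 4+1+1, 2+2+1+1}. The candidates containing elements of all these cycle types are S_4 (6T8) of order 24, S_4 x C_2 (6T11) of order 48, PGL(2,5) (6T14) of order 120, S_6 (6T16) of order 720; the others are excluded. The observed types are precisely the cycle types that occur in S_4 (6T8) (apart from the identity). Each of the other remaining candidates has further cycle types, and by the Chebotarev density theorem the matching factorization patterns would occur for a proportion of primes equal to their share of the group: S_4 x C_2 (6T11) additionally contains elements of type 6, 4+2, 2+1+1+1+1 (17 of its 48 elements, about 35% of primes); PGL(2,5) (6T14) additionally contains elements of type 6, 5+1 (44 of its 120 elements, about 37% of primes); S_6 (6T16) additionally contains elements of type 6, 5+1, 4+2, 3+2+1, 3+1+1+1, 2+1+1+1+1 (529 of its 720 elements, about 73% of primes). None of the 22 primes tested shows any such pattern (for each of these groups the chance of that is below 10^-4), which rules them out. Hence G = S_4 (6T8), of order 24.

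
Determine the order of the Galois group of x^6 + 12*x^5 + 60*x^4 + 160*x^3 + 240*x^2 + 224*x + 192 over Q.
720

The degree of the splitting field over Q equals the order of the Galois group, so first determine the group. The polynomial f is an irreducible sextic over Q, so G = Gal(f/Q) is one of the 16 transitive subgroups 6T1, ..., 6T16 of S_6. The discriminant of f is -46741055340544, which is not a perfect square, so G is not contained in A_6. The transitive groups of degree 6 not contained in A_6 are: C_6 (6T1, order 6), S_3 (6T2, order 6), D_6 (6T3, order 12), C_3 x S_3 (6T5, order 18), A_4 x C_2 (6T6, order 24), S_4 (6T8, order 24), S_3 x S_3 (6T9, order 36), S_4 x C_2 (6T11, order 48), (S_3 x S_3) : C_2 (6T13, order 72), PGL(2,5) (6T14, order 120), S_6 (6T16, order 720). By Dedekind's theorem, for a prime p not dividing disc(f) the degrees of the irreducible factors of f mod p form the cycle type of an element of G. Factoring f modulo the 3 such primes p <= 7 (skipping 2, which divides the discriminant), each new pattern first appears at: mod 3: f = (x)(x^2 + 2x + 2)(x^3 + x^2 + 2x + 1), pattern 3+2+1; mod 5: f = (x^3 + 4x + 3)(x^3 + 2x^2 + x + 4), pattern 3+3; mod 7: f = (x + 6)(x^5 + 6x^4 + 3x^3 + 2x^2 + 4x + 4), pattern 5+1. No other pattern occurs in this range, so the set of observed cycle types is {3+2+1, 3+3, 5+1}. Among the candidates above, the only group containing elements of all these cycle types is S_6 (6T16); every other candidate lacks at least one of them. Hence G = S_6 (6T16), of order 720. The Galois group S_6 (6T16) has order 720, so the splitting field has degree 720 over Q.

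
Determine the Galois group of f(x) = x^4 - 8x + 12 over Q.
A_4

The polynomial is an irreducible quartic over Q and its discriminant is 331776 = 576^2, a perfect square, so the Galois group is contained in A_4. The resolvent cubic y^3 - 48*y - 64 is irreducible over Q. An irreducible resolvent with square discriminant gives A_4.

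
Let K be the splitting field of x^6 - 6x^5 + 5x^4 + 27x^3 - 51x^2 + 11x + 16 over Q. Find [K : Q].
The degree of the splitting field over Q equals the order of the Galois group, so first determine the group. The polynomial f is an irreducible sextic over Q, so G = Gal(f/Q) is one of the 16 transitive subgroups 6T1, ..., 6T16 of S_6. The discriminant of f is 30991489 = 5567^2, a perfect square, so G is contained in A_6. The transitive groups of degree 6 contained in A_6 are: A_4 (6T4, order 12), S_4 (6T7, order 24), (C_3 x C_3) : C_4 (6T10, order 36), PSL(2,5) (6T12, order 60), A_6 (6T15, order 360). By Dedekind's theorem, for a prime p not dividing disc(f) the degrees of the irreducible factors of f mod p form the cycle type of an element of G. Factoring f modulo the 21 such primes p <= 79 (skipping 19, which divides the discriminant), each new pattern first appears at: mod 2: f = (x)(x^5 + x^3 + x^2 + x + 1), pattern 5+1; mod 7: f = (x^3 + 2x^2 + 4x + 5)(x^3 + 6x^2 + 3x + 6), pattern 3+3; mod 61: f = (x + 1)(x + 23)(x^2 + 44x + 55)(x^2 + 48x + 60), pattern 2+2+1+1. No other pattern occurs in this range, so the set of observed cycle types is {5+1, 3+3, 2+2+1+1}. The candidates containing elements of all these cycle types are PSL(2,5) (6T12) of order 60, A_6 (6T15) of order 360; the others are excluded. The observed types are precisely the cycle types that occur in PSL(2,5) (6T12) (apart from the identity). Each of the other remaining candidates has further cycle types, and by the Chebotarev density theorem the matching factorization patterns would occur for a proportion of primes equal to their share of the group: A_6 (6T15) additionally contains elements of type 4+2, 3+1+1+1 (130 of its 360 elements, about 36% of primes). None of the 21 primes tested shows any such pattern (for each of these groups the chance of that is below 10^-4), which rules them out. Hence G = PSL(2,5) (6T12), of order 60. The Galois group PSL(2,5) (6T12) has order 60, so the splitting field has degree 60 over Q.

60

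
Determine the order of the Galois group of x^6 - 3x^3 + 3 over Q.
The degree of the splitting field over Q equals the order of the Galois group, so first determine the group. The polynomial f is an irreducible sextic over Q, so G = Gal(f/Q) is one of the 16 transitive subgroups 6T1, ..., 6T16 of S_6. The discriminant of f is -177147, which is not a perfect square, so G is not contained in A_6. The transitive groups of degree 6 not contained in A_6 are: C_6 (6T1, order 6), S_3 (6T2, order 6), D_6 (6T3, order 12), C_3 x S_3 (6T5, order 18), A_4 x C_2 (6T6, order 24), S_4 (6T8, order 24), S_3 x S_3 (6T9, order 36), S_4 x C_2 (6T11, order 48), (S_3 x S_3) : C_2 (6T13, order 72), PGL(2,5) (6T14, order 120), S_6 (6T16, order 720). By Dedekind's theorem, for a prime p not dividing disc(f) the degrees of the irreducible factors of f mod p form the cycle type of an element of G. Factoring f modulo the 33 such primes p <= 139 (skipping 3, which divides the discriminant), each new pattern first appears at: mod 2: f = (x^6 + x^3 + 1), pattern 6; mod 7: f = (x + 1)(x + 2)(x + 4)(x^3 + 3), pattern 3+1+1+1; mod 17: f = (x^2 + x + 7)(x^2 + 4x + 7)(x^2 + 12x + 7), pattern 2+2+2; mod 19: f = (x^3 + 6)(x^3 + 10), pattern 3+3; mod 73: f = (x + 13)(x + 21)(x + 22)(x + 29)(x + 30)(x + 31), pattern 1+1+1+1+1+1. No other pattern occurs in this range, so the set of observed cycle types is {6, 3+1+1+1, 2+2+2, 3+3, 1+1+1+1+1+1}. The candidates containing elements of all these cycle types are C_3 x S_3 (6T5) of order 18, S_3 x S_3 (6T9) of order 36, (S_3 x S_3) : C_2 (6T13) of order 72, S_6 (6T16) of order 720; the others are excluded. The observed types are precisely the cycle types that occur in C_3 x S_3 (6T5). Each of the other remaining candidates has further cycle types, and by the Chebotarev density theorem the matching factorization patterns would occur for a proportion of primes equal to their share of the group: S_3 x S_3 (6T9) additionally contains elements of type 2+2+1+1 (9 of its 36 elements, about 25% of primes); (S_3 x S_3) : C_2 (6T13) additionally contains elements of type 4+2, 3+2+1, 2+2+1+1, 2+1+1+1+1 (45 of its 72 elements, about 62% of primes); S_6 (6T16) additionally contains elements of type 5+1, 4+2, 4+1+1, 3+2+1, 2+2+1+1, 2+1+1+1+1 (504 of its 720 elements, about 70% of primes). None of the 33 primes tested shows any such pattern (for each of these groups the chance of that is below 10^-4), which rules them out. Hence G = C_3 x S_3 (6T5), of order 18. The Galois group C_3 x S_3 (6T5) has order 18, so the splitting field has degree 18 over Q.

18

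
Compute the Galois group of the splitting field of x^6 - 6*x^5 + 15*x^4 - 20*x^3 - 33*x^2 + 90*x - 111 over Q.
The polynomial f is an irreducible sextic over Q, so G = Gal(f/Q) is one of the 16 transitive subgroups 6T1, ..., 6T16 of S_6. The discriminant of f is 450868486864896 = 21233664^2, a perfect square, so G is contained in A_6. The transitive groups of degree 6 contained in A_6 are: A_4 (6T4, order 12), S_4 (6T7, order 24), (C_3 x C_3) : C_4 (6T10, order 36), PSL(2,5) (6T12, order 60), A_6 (6T15, order 360). By Dedekind's theorem, for a prime p not dividing disc(f) the degrees of the irreducible factors of f mod p form the cycle type of an element of G. Factoring f modulo the 33 such primes p <= 149 (skipping 2, 3, which divide the discriminant), each new pattern first appears at: mod 5: f = (x^3 + 4x + 2)(x^3 + 4x^2 + x + 2), pattern 3+3; mod 17: f = (x + 3)(x + 12)(x^2 + 15x + 6)(x^2 + 15x + 12), pattern 2+2+1+1; mod 71: f = (x + 6)(x + 7)(x + 9)(x + 60)(x + 62)(x + 63), pattern 1+1+1+1+1+1. No other pattern occurs in this range, so the set of observed cycle types is {3+3, 2+2+1+1, 1+1+1+1+1+1}. The candidates containing elements of all these cycle types are A_4 (6T4) of order 12, S_4 (6T7) of order 24, (C_3 x C_3) : C_4 (6T10) of order 36, PSL(2,5) (6T12) of order 60, A_6 (6T15) of order 360; the others are excluded. The observed types are precisely the cycle types that occur in A_4 (6T4). Each of the other remaining candidates has further cycle types, and by the Chebotarev density theorem the matching factorization patterns would occur for a proportion of primes equal to their share of the group: S_4 (6T7) additionally contains elements of type 4+2 (6 of its 24 elements, about 25% of primes); (C_3 x C_3) : C_4 (6T10) additionally contains elements of type 4+2, 3+1+1+1 (22 of its 36 elements, about 61% of primes); PSL(2,5) (6T12) additionally contains elements of type 5+1 (24 of its 60 elements, about 40% of primes); A_6 (6T15) additionally contains elements of type 5+1, 4+2, 3+1+1+1 (274 of its 360 elements, about 76% of primes). None of the 33 primes tested shows any such pattern (for each of these groups the chance of that is below 10^-4), which rules them out. Hence G = A_4 (6T4), of order 12.

A_4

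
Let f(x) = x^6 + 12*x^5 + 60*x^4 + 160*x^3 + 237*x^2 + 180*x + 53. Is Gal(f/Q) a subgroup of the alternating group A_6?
No

The polynomial is irreducible of degree 6 over Q. Its discriminant is -419904, which is not a perfect square. A Galois group lies in the alternating group exactly when the discriminant is a square in Q, so the Galois group (A_4 x C_2) is not contained in A_6.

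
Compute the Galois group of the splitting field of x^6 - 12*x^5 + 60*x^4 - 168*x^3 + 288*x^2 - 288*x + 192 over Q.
The polynomial f is an irreducible sextic over Q, so G = Gal(f/Q) is one of the 16 transitive subgroups 6T1, ..., 6T16 of S_6. The discriminant of f is -21134460321792, which is not a perfect square, so G is not contained in A_6. The transitive groups of degree 6 not contained in A_6 are: C_6 (6T1, order 6), S_3 (6T2, order 6), D_6 (6T3, order 12), C_3 x S_3 (6T5, order 18), A_4 x C_2 (6T6, order 24), S_4 (6T8, order 24), S_3 x S_3 (6T9, order 36), S_4 x C_2 (6T11, order 48), (S_3 x S_3) : C_2 (6T13, order 72), PGL(2,5) (6T14, order 120), S_6 (6T16, order 720). By Dedekind's theorem, for a prime p not dividing disc(f) the degrees of the irreducible factors of f mod p form the cycle type of an element of G. Factoring f modulo the 37 such primes p <= 167 (skipping 2, 3, which divide the discriminant), each new pattern first appears at: mod 5: f = (x^6 + 3x^5 + 2x^3 + 3x^2 + 2x + 2), pattern 6; mod 7: f = (x^3 + x^2 + 5x + 1)(x^3 + x^2 + 5x + 3), pattern 3+3; mod 17: f = (x^2 + 5x + 7)(x^2 + 7x + 3)(x^2 + 10x + 14), pattern 2+2+2; mod 19: f = (x + 6)(x + 8)(x + 10)(x + 11)(x + 13)(x + 16), pattern 1+1+1+1+1+1. No other pattern occurs in this range, so the set of observed cycle types is {6, 3+3, 2+2+2, 1+1+1+1+1+1}. The candidates containing elements of all these cycle types are C_6 (6T1) of order 6, D_6 (6T3) of order 12, C_3 x S_3 (6T5) of order 18, A_4 x C_2 (6T6) of order 24, S_3 x S_3 (6T9) of order 36, S_4 x C_2 (6T11) of order 48, (S_3 x S_3) : C_2 (6T13) of order 72, PGL(2,5) (6T14) of order 120, S_6 (6T16) of order 720; the others are excluded. The observed types are precisely the cycle types that occur in C_6 (6T1). Each of the other remaining candidates has further cycle types, and by the Chebotarev density theorem the matching factorization patterns would occur for a proportion of primes equal to their share of the group: D_6 (6T3) additionally contains elements of type 2+2+1+1 (3 of its 12 elements, about 25% of primes); C_3 x S_3 (6T5) additionally contains elements of type 3+1+1+1 (4 of its 18 elements, about 22% of primes); A_4 x C_2 (6T6) additionally contains elements of type 2+2+1+1, 2+1+1+1+1 (6 of its 24 elements, about 25% of primes); S_3 x S_3 (6T9) additionally contains elements of type 3+1+1+1, 2+2+1+1 (13 of its 36 elements, about 36% of primes); S_4 x C_2 (6T11) additionally contains elements of type 4+2, 4+1+1, 2+2+1+1, 2+1+1+1+1 (24 of its 48 elements, about 50% of primes); (S_3 x S_3) : C_2 (6T13) additionally contains elements of type 4+2, 3+2+1, 3+1+1+1, 2+2+1+1, 2+1+1+1+1 (49 of its 72 elements, about 68% of primes); PGL(2,5) (6T14) additionally contains elements of type 5+1, 4+1+1, 2+2+1+1 (69 of its 120 elements, about 58% of primes); S_6 (6T16) additionally contains elements of type 5+1, 4+2, 4+1+1, 3+2+1, 3+1+1+1, 2+2+1+1, 2+1+1+1+1 (544 of its 720 elements, about 76% of primes). None of the 37 primes tested shows any such pattern (for each of these groups the chance of that is below 10^-4), which rules them out. Hence G = C_6 (6T1), of order 6.

C_6, the cyclic group of order 6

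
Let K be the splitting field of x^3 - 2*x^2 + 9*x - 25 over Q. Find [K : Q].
6

The degree of the splitting field over Q equals the order of the Galois group, so first determine the group. The polynomial is an irreducible cubic over Q and its discriminant is -12167, which is not a perfect square. For an irreducible cubic, a non-square discriminant gives Galois group S_3. The Galois group S_3 (3T2) has order 6, so the splitting field has degree 6 over Q.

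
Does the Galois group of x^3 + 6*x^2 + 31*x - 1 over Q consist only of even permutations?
The polynomial is irreducible of degree 3 over Q. Its discriminant is -87079, which is not a perfect square. A Galois group lies in the alternating group exactly when the discriminant is a square in Q, so the Galois group (S_3) is not contained in A_3.

No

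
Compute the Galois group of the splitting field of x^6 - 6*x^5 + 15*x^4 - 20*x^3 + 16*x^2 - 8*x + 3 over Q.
The polynomial f is an irreducible sextic over Q, so G = Gal(f/Q) is one of the 16 transitive subgroups 6T1, ..., 6T16 of S_6. The discriminant of f is -61504, which is not a perfect square, so G is not contained in A_6. The transitive groups of degree 6 not contained in A_6 are: C_6 (6T1, order 6), S_3 (6T2, order 6), D_6 (6T3, order 12), C_3 x S_3 (6T5, order 18), A_4 x C_2 (6T6, order 24), S_4 (6T8, order 24), S_3 x S_3 (6T9, order 36), S_4 x C_2 (6T11, order 48), (S_3 x S_3) : C_2 (6T13, order 72), PGL(2,5) (6T14, order 120), S_6 (6T16, order 720). By Dedekind's theorem, for a prime p not dividing disc(f) the degrees of the irreducible factors of f mod p form the cycle type of an element of G. Factoring f modulo the 17 such primes p <= 67 (skipping 2, 31, which divide the discriminant), each new pattern first appears at: mod 3: f = (x)(x + 1)(x^4 + 2x^3 + x^2 + 1), pattern 4+1+1; mod 5: f = (x^3 + 4x + 3)(x^3 + 4x^2 + x + 1), pattern 3+3; mod 7: f = (x^6 + x^5 + x^4 + x^3 + 2x^2 + 6x + 3), pattern 6; mod 11: f = (x^2 + 8x + 9)(x^2 + 9x + 10)(x^2 + 10x + 7), pattern 2+2+2; mod 13: f = (x^2 + 11x + 7)(x^4 + 9x^3 + 8x + 6), pattern 4+2; mod 37: f = (x + 4)(x + 31)(x^2 + 7x + 8)(x^2 + 26x + 26), pattern 2+2+1+1; mod 47: f = (x + 4)(x + 8)(x + 37)(x + 41)(x^2 + 45x + 13), pattern 2+1+1+1+1. No other pattern occurs in this range, so the set of observed cycle types is {4+1+1, 3+3, 6, 2+2+2, 4+2, 2+2+1+1, 2+1+1+1+1}. The candidates containing elements of all these cycle types are S_4 x C_2 (6T11) of order 48, S_6 (6T16) of order 720; the others are excluded. The observed types are precisely the cycle types that occur in S_4 x C_2 (6T11) (apart from the identity). Each of the other remaining candidates has further cycle types, and by the Chebotarev density theorem the matching factorization patterns would occur for a proportion of primes equal to their share of the group: S_6 (6T16) additionally contains elements of type 5+1, 3+2+1, 3+1+1+1 (304 of its 720 elements, about 42% of primes). None of the 17 primes tested shows any such pattern (for each of these groups the chance of that is below 10^-4), which rules them out. Hence G = S_4 x C_2 (6T11), of order 48.

6T11: S_4 x C_2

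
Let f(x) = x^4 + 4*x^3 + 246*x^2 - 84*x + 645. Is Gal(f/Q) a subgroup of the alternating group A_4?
The polynomial is irreducible of degree 4 over Q. Its discriminant is 35054735855616 = 5920704^2, a perfect square. A Galois group lies in the alternating group exactly when the discriminant is a square in Q, so the Galois group (A_4) is contained in A_4.

Yes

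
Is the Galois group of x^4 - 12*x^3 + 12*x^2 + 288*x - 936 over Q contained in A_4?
The polynomial is irreducible of degree 4 over Q. Its discriminant is -1755758592, which is not a perfect square. A Galois group lies in the alternating group exactly when the discriminant is a square in Q, so the Galois group (D_4) is not contained in A_4.

No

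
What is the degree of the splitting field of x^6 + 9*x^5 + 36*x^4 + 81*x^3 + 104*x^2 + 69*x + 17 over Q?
24

The degree of the splitting field over Q equals the order of the Galois group, so first determine the group. The polynomial f is an irreducible sextic over Q, so G = Gal(f/Q) is one of the 16 transitive subgroups 6T1, ..., 6T16 of S_6. The discriminant of f is 810448, which is not a perfect square, so G is not contained in A_6. The transitive groups of degree 6 not contained in A_6 are: C_6 (6T1, order 6), S_3 (6T2, order 6), D_6 (6T3, order 12), C_3 x S_3 (6T5, order 18), A_4 x C_2 (6T6, order 24), S_4 (6T8, order 24), S_3 x S_3 (6T9, order 36), S_4 x C_2 (6T11, order 48), (S_3 x S_3) : C_2 (6T13, order 72), PGL(2,5) (6T14, order 120), S_6 (6T16, order 720). By Dedekind's theorem, for a prime p not dividing disc(f) the degrees of the irreducible factors of f mod p form the cycle type of an element of G. Factoring f modulo the 22 such primes p <= 89 (skipping 2, 37, which divide the discriminant), each new pattern first appears at: mod 3: f = (x^3 + x^2 + 2x + 1)(x^3 + 2x^2 + 2x + 2), pattern 3+3; mod 5: f = (x^2 + 2x + 4)(x^2 + 3x + 4)(x^2 + 4x + 2), pattern 2+2+2; mod 17: f = (x)(x + 3)(x^4 + 6x^3 + x^2 + 10x + 6), pattern 4+1+1; mod 67: f = (x + 6)(x + 64)(x^2 + 3x + 42)(x^2 + 3x + 52), pattern 2+2+1+1. No other pattern occurs in this range, so the set of observed cycle types is {3+3, 2+2+2, 4+1+1, 2+2+1+1}. The candidates containing elements of all these cycle types are S_4 (6T8) of order 24, S_4 x C_2 (6T11) of order 48, PGL(2,5) (6T14) of order 120, S_6 (6T16) of order 720; the others are excluded. The observed types are precisely the cycle types that occur in S_4 (6T8) (apart from the identity). Each of the other remaining candidates has further cycle types, and by the Chebotarev density theorem the matching factorization patterns would occur for a proportion of primes equal to their share of the group: S_4 x C_2 (6T11) additionally contains elements of type 6, 4+2, 2+1+1+1+1 (17 of its 48 elements, about 35% of primes); PGL(2,5) (6T14) additionally contains elements of type 6, 5+1 (44 of its 120 elements, about 37% of primes); S_6 (6T16) additionally contains elements of type 6, 5+1, 4+2, 3+2+1, 3+1+1+1, 2+1+1+1+1 (529 of its 720 elements, about 73% of primes). None of the 22 primes tested shows any such pattern (for each of these groups the chance of that is below 10^-4), which rules them out. Hence G = S_4 (6T8), of order 24. The Galois group S_4 (6T8) has order 24, so the splitting field has degree 24 over Q.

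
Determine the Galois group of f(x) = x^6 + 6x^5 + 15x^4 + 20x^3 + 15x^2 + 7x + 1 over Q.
The polynomial f is an irreducible sextic over Q, so G = Gal(f/Q) is one of the 16 transitive subgroups 6T1, ..., 6T16 of S_6. The discriminant of f is 49781, which is not a perfect square, so G is not contained in A_6. The transitive groups of degree 6 not contained in A_6 are: C_6 (6T1, order 6), S_3 (6T2, order 6), D_6 (6T3, order 12), C_3 x S_3 (6T5, order 18), A_4 x C_2 (6T6, order 24), S_4 (6T8, order 24), S_3 x S_3 (6T9, order 36), S_4 x C_2 (6T11, order 48), (S_3 x S_3) : C_2 (6T13, order 72), PGL(2,5) (6T14, order 120), S_6 (6T16, order 720). By Dedekind's theorem, for a prime p not dividing disc(f) the degrees of the irreducible factors of f mod p form the cycle type of an element of G. Factoring f modulo the 4 such primes p <= 7, each new pattern first appears at: mod 2: f = (x^6 + x^4 + x^2 + x + 1), pattern 6; mod 5: f = (x + 4)(x^5 + 2x^4 + 2x^3 + 2x^2 + 2x + 4), pattern 5+1; mod 7: f = (x^2 + 1)(x^4 + 6x^3 + 1), pattern 4+2. No other pattern occurs in this range, so the set of observed cycle types is {6, 5+1, 4+2}. Among the candidates above, the only group containing elements of all these cycle types is S_6 (6T16); every other candidate lacks at least one of them. Hence G = S_6 (6T16), of order 720.

S_6 (order 720)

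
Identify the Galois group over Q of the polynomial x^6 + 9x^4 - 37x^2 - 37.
S_4

The polynomial f is an irreducible sextic over Q, so G = Gal(f/Q) is one of the 16 transitive subgroups 6T1, ..., 6T16 of S_6. The discriminant of f is 870211913777152, which is not a perfect square, so G is not contained in A_6. The transitive groups of degree 6 not contained in A_6 are: C_6 (6T1, order 6), S_3 (6T2, order 6), D_6 (6T3, order 12), C_3 x S_3 (6T5, order 18), A_4 x C_2 (6T6, order 24), S_4 (6T8, order 24), S_3 x S_3 (6T9, order 36), S_4 x C_2 (6T11, order 48), (S_3 x S_3) : C_2 (6T13, order 72), PGL(2,5) (6T14, order 120), S_6 (6T16, order 720). By Dedekind's theorem, for a prime p not dividing disc(f) the degrees of the irreducible factors of f mod p form the cycle type of an element of G. Factoring f modulo the 22 such primes p <= 89 (skipping 2, 37, which divide the discriminant), each new pattern first appears at: mod 3: f = (x^3 + x^2 + 2x + 1)(x^3 + 2x^2 + 2x + 2), pattern 3+3; mod 5: f = (x^2 + 2)(x^2 + 2x + 3)(x^2 + 3x + 3), pattern 2+2+2; mod 17: f = (x + 3)(x + 14)(x^4 + x^2 + 6), pattern 4+1+1; mod 67: f = (x + 9)(x + 58)(x^2 + 25)(x^2 + 65), pattern 2+2+1+1. No other pattern occurs in this range, so the set of observed cycle types is {3+3, 2+2+2, 4+1+1, 2+2+1+1}. The candidates containing elements of all these cycle types are S_4 (6T8) of order 24, S_4 x C_2 (6T11) of order 48, PGL(2,5) (6T14) of order 120, S_6 (6T16) of order 720; the others are excluded. The observed types are precisely the cycle types that occur in S_4 (6T8) (apart from the identity). Each of the other remaining candidates has further cycle types, and by the Chebotarev density theorem the matching factorization patterns would occur for a proportion of primes equal to their share of the group: S_4 x C_2 (6T11) additionally contains elements of type 6, 4+2, 2+1+1+1+1 (17 of its 48 elements, about 35% of primes); PGL(2,5) (6T14) additionally contains elements of type 6, 5+1 (44 of its 120 elements, about 37% of primes); S_6 (6T16) additionally contains elements of type 6, 5+1, 4+2, 3+2+1, 3+1+1+1, 2+1+1+1+1 (529 of its 720 elements, about 73% of primes). None of the 22 primes tested shows any such pattern (for each of these groups the chance of that is below 10^-4), which rules them out. Hence G = S_4 (6T8), of order 24.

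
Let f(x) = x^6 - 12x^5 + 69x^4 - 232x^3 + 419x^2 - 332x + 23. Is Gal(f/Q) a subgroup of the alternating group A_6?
No

The polynomial is irreducible of degree 6 over Q. Its discriminant is 870211913777152, which is not a perfect square. A Galois group lies in the alternating group exactly when the discriminant is a square in Q, so the Galois group (S_4) is not contained in A_6.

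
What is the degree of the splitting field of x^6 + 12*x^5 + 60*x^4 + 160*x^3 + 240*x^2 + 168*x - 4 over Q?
The degree of the splitting field over Q equals the order of the Galois group, so first determine the group. The polynomial f is an irreducible sextic over Q, so G = Gal(f/Q) is one of the 16 transitive subgroups 6T1, ..., 6T16 of S_6. The discriminant of f is 746496000000 = 864000^2, a perfect square, so G is contained in A_6. The transitive groups of degree 6 contained in A_6 are: A_4 (6T4, order 12), S_4 (6T7, order 24), (C_3 x C_3) : C_4 (6T10, order 36), PSL(2,5) (6T12, order 60), A_6 (6T15, order 360). By Dedekind's theorem, for a prime p not dividing disc(f) the degrees of the irreducible factors of f mod p form the cycle type of an element of G. Factoring f modulo the 6 such primes p <= 23 (skipping 2, 3, 5, which divide the discriminant), each new pattern first appears at: mod 7: f = (x + 6)(x^5 + 6x^4 + 3x^3 + 2x^2 + 4x + 4), pattern 5+1; mod 23: f = (x + 4)(x + 13)(x + 18)(x^3 + x + 17), pattern 3+1+1+1. No other pattern occurs in this range, so the set of observed cycle types is {5+1, 3+1+1+1}. Among the candidates above, the only group containing elements of all these cycle types is A_6 (6T15) — each of A_4 (6T4), S_4 (6T7), (C_3 x C_3) : C_4 (6T10), PSL(2,5) (6T12) lacks at least one of them. Hence G = A_6 (6T15), of order 360. The Galois group A_6 (6T15) has order 360, so the splitting field has degree 360 over Q.

360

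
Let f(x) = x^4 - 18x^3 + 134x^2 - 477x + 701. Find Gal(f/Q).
C_4 (also written C4)

The polynomial is an irreducible quartic over Q and its discriminant is 15125, which is not a perfect square, so the Galois group is not contained in A_4. The resolvent cubic y^3 - 134*y^2 + 5782*y - 78917 has exactly one rational root, so the Galois group is C_4 or D_4. The quartic becomes reducible over Q(sqrt(disc)), so the group is C_4.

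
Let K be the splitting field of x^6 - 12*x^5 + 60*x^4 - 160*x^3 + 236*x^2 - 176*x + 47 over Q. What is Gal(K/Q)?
The polynomial f is an irreducible sextic over Q, so G = Gal(f/Q) is one of the 16 transitive subgroups 6T1, ..., 6T16 of S_6. The discriminant of f is 3356224 = 1832^2, a perfect square, so G is contained in A_6. The transitive groups of degree 6 contained in A_6 are: A_4 (6T4, order 12), S_4 (6T7, order 24), (C_3 x C_3) : C_4 (6T10, order 36), PSL(2,5) (6T12, order 60), A_6 (6T15, order 360). By Dedekind's theorem, for a prime p not dividing disc(f) the degrees of the irreducible factors of f mod p form the cycle type of an element of G. Factoring f modulo the 79 such primes p <= 419 (skipping 2, 229, which divide the discriminant), each new pattern first appears at: mod 3: f = (x^3 + x^2 + x + 2)(x^3 + 2x^2 + 1), pattern 3+3; mod 7: f = (x^2 + 3x + 1)(x^4 + 6x^3 + 6x^2 + 5x + 5), pattern 4+2; mod 23: f = (x + 7)(x + 12)(x^2 + 18x + 1)(x^2 + 20x + 20), pattern 2+2+1+1; mod 193: f = (x + 85)(x + 88)(x + 91)(x + 98)(x + 101)(x + 104), pattern 1+1+1+1+1+1. No other pattern occurs in this range, so the set of observed cycle types is {3+3, 4+2, 2+2+1+1, 1+1+1+1+1+1}. The candidates containing elements of all these cycle types are S_4 (6T7) of order 24, (C_3 x C_3) : C_4 (6T10) of order 36, A_6 (6T15) of order 360; the others are excluded. The observed types are precisely the cycle types that occur in S_4 (6T7). Each of the other remaining candidates has further cycle types, and by the Chebotarev density theorem the matching factorization patterns would occur for a proportion of primes equal to their share of the group: (C_3 x C_3) : C_4 (6T10) additionally contains elements of type 3+1+1+1 (4 of its 36 elements, about 11% of primes); A_6 (6T15) additionally contains elements of type 5+1, 3+1+1+1 (184 of its 360 elements, about 51% of primes). None of the 79 primes tested shows any such pattern (for each of these groups the chance of that is below 10^-4), which rules them out. Hence G = S_4 (6T7), of order 24.

S_4 (also written S4+)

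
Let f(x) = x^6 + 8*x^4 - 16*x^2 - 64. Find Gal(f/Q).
A_4 (order 12)

The polynomial f is an irreducible sextic over Q, so G = Gal(f/Q) is one of the 16 transitive subgroups 6T1, ..., 6T16 of S_6. The discriminant of f is 164995463643136 = 12845056^2, a perfect square, so G is contained in A_6. The transitive groups of degree 6 contained in A_6 are: A_4 (6T4, order 12), S_4 (6T7, order 24), (C_3 x C_3) : C_4 (6T10, order 36), PSL(2,5) (6T12, order 60), A_6 (6T15, order 360). By Dedekind's theorem, for a prime p not dividing disc(f) the degrees of the irreducible factors of f mod p form the cycle type of an element of G. Factoring f modulo the 33 such primes p <= 149 (skipping 2, 7, which divide the discriminant), each new pattern first appears at: mod 3: f = (x^3 + x^2 + 2)(x^3 + 2x^2 + 1), pattern 3+3; mod 13: f = (x + 4)(x + 9)(x^2 + 5)(x^2 + 6), pattern 2+2+1+1. No other pattern occurs in this range, so the set of observed cycle types is {3+3, 2+2+1+1}. The candidates containing elements of all these cycle types are A_4 (6T4) of order 12, S_4 (6T7) of order 24, (C_3 x C_3) : C_4 (6T10) of order 36, PSL(2,5) (6T12) of order 60, A_6 (6T15) of order 360; the others are excluded. The observed types are precisely the cycle types that occur in A_4 (6T4) (apart from the identity). Each of the other remaining candidates has further cycle types, and by the Chebotarev density theorem the matching factorization patterns would occur for a proportion of primes equal to their share of the group: S_4 (6T7) additionally contains elements of type 4+2 (6 of its 24 elements, about 25% of primes); (C_3 x C_3) : C_4 (6T10) additionally contains elements of type 4+2, 3+1+1+1 (22 of its 36 elements, about 61% of primes); PSL(2,5) (6T12) additionally contains elements of type 5+1 (24 of its 60 elements, about 40% of primes); A_6 (6T15) additionally contains elements of type 5+1, 4+2, 3+1+1+1 (274 of its 360 elements, about 76% of primes). None of the 33 primes tested shows any such pattern (for each of these groups the chance of that is below 10^-4), which rules them out. Hence G = A_4 (6T4), of order 12.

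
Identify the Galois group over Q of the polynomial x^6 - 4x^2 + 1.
S_4 x C_2 (order 48)

The polynomial f is an irreducible sextic over Q, so G = Gal(f/Q) is one of the 16 transitive subgroups 6T1, ..., 6T16 of S_6. The discriminant of f is -3356224, which is not a perfect square, so G is not contained in A_6. The transitive groups of degree 6 not contained in A_6 are: C_6 (6T1, order 6), S_3 (6T2, order 6), D_6 (6T3, order 12), C_3 x S_3 (6T5, order 18), A_4 x C_2 (6T6, order 24), S_4 (6T8, order 24), S_3 x S_3 (6T9, order 36), S_4 x C_2 (6T11, order 48), (S_3 x S_3) : C_2 (6T13, order 72), PGL(2,5) (6T14, order 120), S_6 (6T16, order 720). By Dedekind's theorem, for a prime p not dividing disc(f) the degrees of the irreducible factors of f mod p form the cycle type of an element of G. Factoring f modulo the 67 such primes p <= 347 (skipping 2, 229, which divide the discriminant), each new pattern first appears at: mod 3: f = (x^6 + 2x^2 + 1), pattern 6; mod 5: f = (x^3 + 2x^2 + 2x + 2)(x^3 + 3x^2 + 2x + 3), pattern 3+3; mod 7: f = (x + 2)(x + 5)(x^4 + 4x^2 + 5), pattern 4+1+1; mod 13: f = (x^2 + 5)(x^4 + 8x^2 + 8), pattern 4+2; mod 23: f = (x^2 + 12)(x^2 + 5x + 18)(x^2 + 18x + 18), pattern 2+2+2; mod 29: f = (x + 10)(x + 19)(x^2 + x + 7)(x^2 + 28x + 7), pattern 2+2+1+1; mod 193: f = (x + 6)(x + 44)(x + 94)(x + 99)(x + 149)(x + 187), pattern 1+1+1+1+1+1; mod 347: f = (x + 3)(x + 151)(x + 196)(x + 344)(x^2 + 255), pattern 2+1+1+1+1. No other pattern occurs in this range, so the set of observed cycle types is {6, 3+3, 4+1+1, 4+2, 2+2+2, 2+2+1+1, 1+1+1+1+1+1, 2+1+1+1+1}. The candidates containing elements of all these cycle types are S_4 x C_2 (6T11) of order 48, S_6 (6T16) of order 720; the others are excluded. The observed types are precisely the cycle types that occur in S_4 x C_2 (6T11). Each of the other remaining candidates has further cycle types, and by the Chebotarev density theorem the matching factorization patterns would occur for a proportion of primes equal to their share of the group: S_6 (6T16) additionally contains elements of type 5+1, 3+2+1, 3+1+1+1 (304 of its 720 elements, about 42% of primes). None of the 67 primes tested shows any such pattern (for each of these groups the chance of that is below 10^-4), which rules them out. Hence G = S_4 x C_2 (6T11), of order 48.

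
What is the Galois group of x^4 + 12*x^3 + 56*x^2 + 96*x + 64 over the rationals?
V_4, the Klein four-group

The polynomial is an irreducible quartic over Q and its discriminant is 9437184 = 3072^2, a perfect square, so the Galois group is contained in A_4. The resolvent cubic y^3 - 56*y^2 + 896*y - 4096 splits completely over Q, which gives the Klein four-group V_4.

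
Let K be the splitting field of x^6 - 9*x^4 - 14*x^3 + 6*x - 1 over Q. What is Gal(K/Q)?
The polynomial f is an irreducible sextic over Q, so G = Gal(f/Q) is one of the 16 transitive subgroups 6T1, ..., 6T16 of S_6. The discriminant of f is -151585344, which is not a perfect square, so G is not contained in A_6. The transitive groups of degree 6 not contained in A_6 are: C_6 (6T1, order 6), S_3 (6T2, order 6), D_6 (6T3, order 12), C_3 x S_3 (6T5, order 18), A_4 x C_2 (6T6, order 24), S_4 (6T8, order 24), S_3 x S_3 (6T9, order 36), S_4 x C_2 (6T11, order 48), (S_3 x S_3) : C_2 (6T13, order 72), PGL(2,5) (6T14, order 120), S_6 (6T16, order 720). By Dedekind's theorem, for a prime p not dividing disc(f) the degrees of the irreducible factors of f mod p form the cycle type of an element of G. Factoring f modulo the 33 such primes p <= 151 (skipping 2, 3, 19, which divide the discriminant), each new pattern first appears at: mod 5: f = (x^3 + x^2 + 3x + 1)(x^3 + 4x^2 + 4x + 4), pattern 3+3; mod 7: f = (x^6 + 5x^4 + 6x + 6), pattern 6; mod 17: f = (x + 12)(x + 16)(x^2 + 9x + 11)(x^2 + 14x + 4), pattern 2+2+1+1; mod 71: f = (x^2 + 11x + 17)(x^2 + 21x + 31)(x^2 + 39x + 26), pattern 2+2+2; mod 107: f = (x + 15)(x + 43)(x + 79)(x + 91)(x^2 + 93x + 41), pattern 2+1+1+1+1. No other pattern occurs in this range, so the set of observed cycle types is {3+3, 6, 2+2+1+1, 2+2+2, 2+1+1+1+1}. The candidates containing elements of all these cycle types are A_4 x C_2 (6T6) of order 24, S_4 x C_2 (6T11) of order 48, (S_3 x S_3) : C_2 (6T13) of order 72, S_6 (6T16) of order 720; the others are excluded. The observed types are precisely the cycle types that occur in A_4 x C_2 (6T6) (apart from the identity). Each of the other remaining candidates has further cycle types, and by the Chebotarev density theorem the matching factorization patterns would occur for a proportion of primes equal to their share of the group: S_4 x C_2 (6T11) additionally contains elements of type 4+2, 4+1+1 (12 of its 48 elements, about 25% of primes); (S_3 x S_3) : C_2 (6T13) additionally contains elements of type 4+2, 3+2+1, 3+1+1+1 (34 of its 72 elements, about 47% of primes); S_6 (6T16) additionally contains elements of type 5+1, 4+2, 4+1+1, 3+2+1, 3+1+1+1 (484 of its 720 elements, about 67% of primes). None of the 33 primes tested shows any such pattern (for each of these groups the chance of that is below 10^-4), which rules them out. Hence G = A_4 x C_2 (6T6), of order 24.

A_4 x C_2 (order 24)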